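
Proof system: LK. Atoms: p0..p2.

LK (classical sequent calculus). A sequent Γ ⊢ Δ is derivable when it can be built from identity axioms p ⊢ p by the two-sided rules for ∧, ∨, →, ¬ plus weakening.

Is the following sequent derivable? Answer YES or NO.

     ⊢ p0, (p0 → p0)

Proof tree:
[→R]  ⊢ p0, (p0 → p0)
  [WR] p0 ⊢ p0, p0
    [Ax] p0 ⊢ p0

Result: YES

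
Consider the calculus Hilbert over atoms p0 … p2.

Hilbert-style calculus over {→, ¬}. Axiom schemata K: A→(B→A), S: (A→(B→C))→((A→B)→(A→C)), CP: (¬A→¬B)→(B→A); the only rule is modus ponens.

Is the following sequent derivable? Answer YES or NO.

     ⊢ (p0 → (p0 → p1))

Truth-table refutation:
  v=000: Γ:[] Δ:[(p0 → (p0 → p1))=T] refutes=False
  v=001: Γ:[] Δ:[(p0 → (p0 → p1))=T] refutes=False
  v=010: Γ:[] Δ:[(p0 → (p0 → p1))=T] refutes=False
  v=011: Γ:[] Δ:[(p0 → (p0 → p1))=T] refutes=False
  v=100: Γ:[] Δ:[(p0 → (p0 → p1))=F] refutes=True  ← countermodel

Result: NO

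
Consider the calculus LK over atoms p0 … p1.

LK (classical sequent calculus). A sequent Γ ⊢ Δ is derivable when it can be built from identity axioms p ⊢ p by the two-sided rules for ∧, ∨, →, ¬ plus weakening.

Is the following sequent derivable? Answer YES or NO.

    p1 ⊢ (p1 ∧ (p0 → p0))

Proof tree:
[∧R] p1 ⊢ (p1 ∧ (p0 → p0))
  [Ax] p1 ⊢ p1
  [→R]  ⊢ (p0 → p0)
    [Ax] p0 ⊢ p0

Result: YES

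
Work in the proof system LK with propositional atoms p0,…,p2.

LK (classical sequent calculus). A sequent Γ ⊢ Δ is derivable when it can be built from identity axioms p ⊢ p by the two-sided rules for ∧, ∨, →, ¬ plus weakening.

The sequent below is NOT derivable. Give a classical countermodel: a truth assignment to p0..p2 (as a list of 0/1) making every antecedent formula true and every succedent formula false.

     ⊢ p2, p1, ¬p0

Search for a countermodel by truth-table:
  v=000: Γ:[] Δ:[p2=F, p1=F, ¬p0=T] refutes=False
  v=001: Γ:[] Δ:[p2=T, p1=F, ¬p0=T] refutes=False
  v=010: Γ:[] Δ:[p2=F, p1=T, ¬p0=T] refutes=False
  v=011: Γ:[] Δ:[p2=T, p1=T, ¬p0=T] refutes=False
  v=100: Γ:[] Δ:[p2=F, p1=F, ¬p0=F] refutes=True  ← countermodel

Result: [1, 0, 0]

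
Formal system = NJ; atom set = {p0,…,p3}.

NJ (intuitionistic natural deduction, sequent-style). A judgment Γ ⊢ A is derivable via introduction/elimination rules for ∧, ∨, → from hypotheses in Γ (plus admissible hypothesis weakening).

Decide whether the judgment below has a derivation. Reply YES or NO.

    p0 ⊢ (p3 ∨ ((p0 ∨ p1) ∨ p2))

Derivation trace:
[∨I₂] p0 ⊢ (p3 ∨ ((p0 ∨ p1) ∨ p2))
  [∨I₁] p0 ⊢ ((p0 ∨ p1) ∨ p2)
    [∨I₁] p0 ⊢ (p0 ∨ p1)
      [Ax] p0 ⊢ p0

Result: YES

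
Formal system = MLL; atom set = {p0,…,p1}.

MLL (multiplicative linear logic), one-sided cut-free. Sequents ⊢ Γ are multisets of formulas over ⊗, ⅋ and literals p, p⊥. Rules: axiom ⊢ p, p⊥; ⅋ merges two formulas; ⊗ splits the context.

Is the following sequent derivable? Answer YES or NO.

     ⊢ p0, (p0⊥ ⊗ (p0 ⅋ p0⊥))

Proof tree:
[⊗]  ⊢ p0, (p0⊥ ⊗ (p0 ⅋ p0⊥))
  [Ax]  ⊢ p0, p0⊥
  [⅋]  ⊢ (p0 ⅋ p0⊥)
    [Ax]  ⊢ p0, p0⊥

Result: YES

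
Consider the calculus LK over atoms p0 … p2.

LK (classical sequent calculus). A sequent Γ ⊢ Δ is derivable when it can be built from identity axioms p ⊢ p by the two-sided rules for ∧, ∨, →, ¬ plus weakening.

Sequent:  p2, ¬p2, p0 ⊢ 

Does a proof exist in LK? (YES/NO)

Derivation (root first):
[WL] p2, ¬p2, p0 ⊢ 
  [¬L] p2, ¬p2 ⊢ 
    [Ax] p2 ⊢ p2

Result: YES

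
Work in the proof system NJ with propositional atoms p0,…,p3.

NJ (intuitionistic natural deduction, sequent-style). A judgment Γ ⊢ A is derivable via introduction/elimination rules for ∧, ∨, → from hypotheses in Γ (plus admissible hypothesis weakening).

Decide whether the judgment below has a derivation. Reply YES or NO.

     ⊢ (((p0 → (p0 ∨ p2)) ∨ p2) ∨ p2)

Proof tree:
[∨I₁]  ⊢ (((p0 → (p0 ∨ p2)) ∨ p2) ∨ p2)
  [∨I₁]  ⊢ ((p0 → (p0 ∨ p2)) ∨ p2)
    [→I]  ⊢ (p0 → (p0 ∨ p2))
      [∨I₁] p0 ⊢ (p0 ∨ p2)
        [Ax] p0 ⊢ p0

Result: YES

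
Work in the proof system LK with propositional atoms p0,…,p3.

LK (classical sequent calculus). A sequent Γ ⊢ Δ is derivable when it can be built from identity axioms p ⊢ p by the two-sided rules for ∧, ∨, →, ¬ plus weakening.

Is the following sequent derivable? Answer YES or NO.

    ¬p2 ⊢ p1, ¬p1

Derivation trace:
[¬L] ¬p2 ⊢ p1, ¬p1
  [¬R]  ⊢ p1, p2, ¬p1
    [WR] p1 ⊢ p1, p2
      [Ax] p1 ⊢ p1

Result: YES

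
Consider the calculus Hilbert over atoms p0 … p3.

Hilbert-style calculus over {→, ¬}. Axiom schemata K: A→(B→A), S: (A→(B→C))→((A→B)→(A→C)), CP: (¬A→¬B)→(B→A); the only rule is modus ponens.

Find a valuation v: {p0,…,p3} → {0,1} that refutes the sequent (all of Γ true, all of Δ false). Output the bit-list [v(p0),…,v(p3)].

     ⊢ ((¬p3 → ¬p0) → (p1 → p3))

Truth-table refutation:
  v=0000: Γ:[] Δ:[((¬p3 → ¬p0) → (p1 → p3))=T] refutes=False
  v=0001: Γ:[] Δ:[((¬p3 → ¬p0) → (p1 → p3))=T] refutes=False
  v=0010: Γ:[] Δ:[((¬p3 → ¬p0) → (p1 → p3))=T] refutes=False
  v=0011: Γ:[] Δ:[((¬p3 → ¬p0) → (p1 → p3))=T] refutes=False
  v=0100: Γ:[] Δ:[((¬p3 → ¬p0) → (p1 → p3))=F] refutes=True  ← countermodel

Result: [0, 1, 0, 0]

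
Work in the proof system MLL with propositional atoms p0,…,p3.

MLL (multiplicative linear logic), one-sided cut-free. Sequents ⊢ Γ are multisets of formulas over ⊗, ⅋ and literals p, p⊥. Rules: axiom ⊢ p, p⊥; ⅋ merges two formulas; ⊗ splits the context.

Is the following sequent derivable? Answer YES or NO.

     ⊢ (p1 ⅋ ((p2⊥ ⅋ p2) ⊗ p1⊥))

Derivation (root first):
[⅋]  ⊢ (p1 ⅋ ((p2⊥ ⅋ p2) ⊗ p1⊥))
  [⊗]  ⊢ p1, ((p2⊥ ⅋ p2) ⊗ p1⊥)
    [⅋]  ⊢ (p2⊥ ⅋ p2)
      [Ax]  ⊢ p2, p2⊥
    [Ax]  ⊢ p1, p1⊥

Result: YES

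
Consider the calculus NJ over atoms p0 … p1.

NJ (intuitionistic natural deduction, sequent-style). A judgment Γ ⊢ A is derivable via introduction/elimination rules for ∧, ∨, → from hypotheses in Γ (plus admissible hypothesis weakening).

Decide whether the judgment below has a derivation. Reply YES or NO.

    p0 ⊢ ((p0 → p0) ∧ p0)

Derivation (root first):
[∧I] p0 ⊢ ((p0 → p0) ∧ p0)
  [→I]  ⊢ (p0 → p0)
    [Ax] p0 ⊢ p0
  [Ax] p0 ⊢ p0

Result: YES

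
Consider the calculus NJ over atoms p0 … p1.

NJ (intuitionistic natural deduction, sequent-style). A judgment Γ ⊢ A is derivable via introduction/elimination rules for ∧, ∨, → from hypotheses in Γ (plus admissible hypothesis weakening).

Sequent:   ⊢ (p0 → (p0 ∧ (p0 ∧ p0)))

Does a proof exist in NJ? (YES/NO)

Derivation (root first):
[→I]  ⊢ (p0 → (p0 ∧ (p0 ∧ p0)))
  [∧I] p0 ⊢ (p0 ∧ (p0 ∧ p0))
    [Ax] p0 ⊢ p0
    [∧I] p0 ⊢ (p0 ∧ p0)
      [Ax] p0 ⊢ p0
      [Ax] p0 ⊢ p0

Result: YES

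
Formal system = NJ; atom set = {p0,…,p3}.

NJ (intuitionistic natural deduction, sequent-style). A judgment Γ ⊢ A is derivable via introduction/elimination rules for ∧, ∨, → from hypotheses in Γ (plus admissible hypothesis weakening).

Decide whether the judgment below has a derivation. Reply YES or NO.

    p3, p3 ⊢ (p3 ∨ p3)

Derivation (root first):
[Wk] p3, p3 ⊢ (p3 ∨ p3)
  [∨I₂] p3 ⊢ (p3 ∨ p3)
    [Ax] p3 ⊢ p3

Result: YES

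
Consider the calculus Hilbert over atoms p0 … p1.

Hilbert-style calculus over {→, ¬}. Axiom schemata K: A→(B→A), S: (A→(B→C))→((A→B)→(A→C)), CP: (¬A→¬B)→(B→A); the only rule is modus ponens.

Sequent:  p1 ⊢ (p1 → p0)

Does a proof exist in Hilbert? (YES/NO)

Truth-table refutation:
  v=00: Γ:[p1=F] Δ:[(p1 → p0)=T] refutes=False
  v=01: Γ:[p1=T] Δ:[(p1 → p0)=F] refutes=True  ← countermodel

Result: NO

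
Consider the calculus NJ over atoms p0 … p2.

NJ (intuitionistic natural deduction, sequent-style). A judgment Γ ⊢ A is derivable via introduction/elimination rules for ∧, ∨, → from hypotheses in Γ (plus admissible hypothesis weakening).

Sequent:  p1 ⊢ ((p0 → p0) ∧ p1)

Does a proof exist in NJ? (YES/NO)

Derivation (root first):
[∧I] p1 ⊢ ((p0 → p0) ∧ p1)
  [→I]  ⊢ (p0 → p0)
    [Ax] p0 ⊢ p0
  [Ax] p1 ⊢ p1

Result: YES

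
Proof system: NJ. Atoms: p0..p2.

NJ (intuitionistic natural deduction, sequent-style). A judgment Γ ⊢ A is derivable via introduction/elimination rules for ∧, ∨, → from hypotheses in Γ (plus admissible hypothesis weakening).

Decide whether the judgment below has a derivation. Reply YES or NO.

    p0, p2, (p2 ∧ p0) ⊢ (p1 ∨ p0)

Derivation (root first):
[Wk] p0, p2, (p2 ∧ p0) ⊢ (p1 ∨ p0)
  [∨I₂] p0, p2 ⊢ (p1 ∨ p0)
    [Wk] p0, p2 ⊢ p0
      [Ax] p0 ⊢ p0

Result: YES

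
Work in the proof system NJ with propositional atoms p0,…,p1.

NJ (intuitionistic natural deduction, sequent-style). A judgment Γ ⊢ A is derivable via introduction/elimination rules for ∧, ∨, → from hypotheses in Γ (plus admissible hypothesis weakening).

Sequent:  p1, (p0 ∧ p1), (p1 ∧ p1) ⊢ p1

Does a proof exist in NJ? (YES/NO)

Derivation trace:
[Wk] p1, (p0 ∧ p1), (p1 ∧ p1) ⊢ p1
  [Wk] p1, (p0 ∧ p1) ⊢ p1
    [Ax] p1 ⊢ p1

Result: YES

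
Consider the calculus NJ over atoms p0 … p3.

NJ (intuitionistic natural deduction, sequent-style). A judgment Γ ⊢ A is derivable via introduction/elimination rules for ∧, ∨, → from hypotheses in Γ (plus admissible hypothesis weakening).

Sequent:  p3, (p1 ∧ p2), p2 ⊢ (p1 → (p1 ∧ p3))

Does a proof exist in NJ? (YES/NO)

Proof tree:
[Wk] p3, (p1 ∧ p2), p2 ⊢ (p1 → (p1 ∧ p3))
  [→I] p3, (p1 ∧ p2) ⊢ (p1 → (p1 ∧ p3))
    [∧I] p1, p3, (p1 ∧ p2) ⊢ (p1 ∧ p3)
      [Wk] p1, (p1 ∧ p2) ⊢ p1
        [Ax] p1 ⊢ p1
      [Ax] p3 ⊢ p3

Result: YES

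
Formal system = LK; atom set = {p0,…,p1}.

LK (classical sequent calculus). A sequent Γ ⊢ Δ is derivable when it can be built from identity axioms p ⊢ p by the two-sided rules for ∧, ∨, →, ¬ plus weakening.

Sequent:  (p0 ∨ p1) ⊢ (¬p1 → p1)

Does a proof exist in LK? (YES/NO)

Search for a countermodel by truth-table:
  v=00: Γ:[(p0 ∨ p1)=F] Δ:[(¬p1 → p1)=F] refutes=False
  v=01: Γ:[(p0 ∨ p1)=T] Δ:[(¬p1 → p1)=T] refutes=False
  v=10: Γ:[(p0 ∨ p1)=T] Δ:[(¬p1 → p1)=F] refutes=True  ← countermodel

Result: NO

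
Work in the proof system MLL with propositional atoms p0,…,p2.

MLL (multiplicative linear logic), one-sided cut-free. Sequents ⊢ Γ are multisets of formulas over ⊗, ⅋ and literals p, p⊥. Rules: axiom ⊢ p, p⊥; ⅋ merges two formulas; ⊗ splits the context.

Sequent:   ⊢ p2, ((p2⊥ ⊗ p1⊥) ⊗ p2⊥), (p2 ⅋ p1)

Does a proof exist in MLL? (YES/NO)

Derivation trace:
[⅋]  ⊢ p2, ((p2⊥ ⊗ p1⊥) ⊗ p2⊥), (p2 ⅋ p1)
  [⊗]  ⊢ p2, p1, p2, ((p2⊥ ⊗ p1⊥) ⊗ p2⊥)
    [⊗]  ⊢ p2, p1, (p2⊥ ⊗ p1⊥)
      [Ax]  ⊢ p2, p2⊥
      [Ax]  ⊢ p1, p1⊥
    [Ax]  ⊢ p2, p2⊥

Result: YES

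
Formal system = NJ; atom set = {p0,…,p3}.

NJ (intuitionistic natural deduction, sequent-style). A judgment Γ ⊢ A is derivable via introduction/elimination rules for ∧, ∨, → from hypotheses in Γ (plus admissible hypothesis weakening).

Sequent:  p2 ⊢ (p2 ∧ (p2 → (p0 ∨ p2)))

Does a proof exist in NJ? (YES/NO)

Derivation (root first):
[∧I] p2 ⊢ (p2 ∧ (p2 → (p0 ∨ p2)))
  [Ax] p2 ⊢ p2
  [→I]  ⊢ (p2 → (p0 ∨ p2))
    [∨I₂] p2 ⊢ (p0 ∨ p2)
      [Ax] p2 ⊢ p2

Result: YES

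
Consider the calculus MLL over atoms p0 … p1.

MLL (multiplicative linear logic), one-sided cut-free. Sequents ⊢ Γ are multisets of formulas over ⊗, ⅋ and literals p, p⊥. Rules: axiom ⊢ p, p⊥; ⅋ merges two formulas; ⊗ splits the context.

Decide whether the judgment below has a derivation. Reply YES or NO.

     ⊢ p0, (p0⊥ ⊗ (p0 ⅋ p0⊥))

Proof tree:
[⊗]  ⊢ p0, (p0⊥ ⊗ (p0 ⅋ p0⊥))
  [Ax]  ⊢ p0, p0⊥
  [⅋]  ⊢ (p0 ⅋ p0⊥)
    [Ax]  ⊢ p0, p0⊥

Result: YES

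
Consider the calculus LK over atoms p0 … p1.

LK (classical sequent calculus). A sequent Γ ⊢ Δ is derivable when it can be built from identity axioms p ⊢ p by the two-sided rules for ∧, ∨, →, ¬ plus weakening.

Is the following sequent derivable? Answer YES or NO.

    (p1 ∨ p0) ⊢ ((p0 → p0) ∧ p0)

Truth-table refutation:
  v=00: Γ:[(p1 ∨ p0)=F] Δ:[((p0 → p0) ∧ p0)=F] refutes=False
  v=01: Γ:[(p1 ∨ p0)=T] Δ:[((p0 → p0) ∧ p0)=F] refutes=True  ← countermodel

Result: NO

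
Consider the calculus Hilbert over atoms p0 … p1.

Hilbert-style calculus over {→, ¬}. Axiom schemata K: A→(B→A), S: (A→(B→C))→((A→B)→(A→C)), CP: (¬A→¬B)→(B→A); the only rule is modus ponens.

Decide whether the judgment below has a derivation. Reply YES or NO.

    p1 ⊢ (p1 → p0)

Search for a countermodel by truth-table:
  v=00: Γ:[p1=F] Δ:[(p1 → p0)=T] refutes=False
  v=01: Γ:[p1=T] Δ:[(p1 → p0)=F] refutes=True  ← countermodel

Result: NO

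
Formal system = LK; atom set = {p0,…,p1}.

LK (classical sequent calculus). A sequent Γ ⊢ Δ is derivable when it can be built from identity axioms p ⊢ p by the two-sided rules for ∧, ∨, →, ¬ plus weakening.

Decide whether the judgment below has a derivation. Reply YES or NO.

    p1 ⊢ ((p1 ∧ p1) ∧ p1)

Derivation trace:
[∧R] p1 ⊢ ((p1 ∧ p1) ∧ p1)
  [∧R] p1 ⊢ (p1 ∧ p1)
    [Ax] p1 ⊢ p1
    [Ax] p1 ⊢ p1
  [Ax] p1 ⊢ p1

Result: YES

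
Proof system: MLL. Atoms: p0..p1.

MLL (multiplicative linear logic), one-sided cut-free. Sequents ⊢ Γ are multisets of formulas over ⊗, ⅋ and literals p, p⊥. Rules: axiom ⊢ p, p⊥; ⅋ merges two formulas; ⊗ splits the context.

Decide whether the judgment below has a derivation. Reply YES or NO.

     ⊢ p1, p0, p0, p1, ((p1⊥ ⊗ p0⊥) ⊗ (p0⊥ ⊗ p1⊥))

Derivation trace:
[⊗]  ⊢ p1, p0, p0, p1, ((p1⊥ ⊗ p0⊥) ⊗ (p0⊥ ⊗ p1⊥))
  [⊗]  ⊢ p1, p0, (p1⊥ ⊗ p0⊥)
    [Ax]  ⊢ p1, p1⊥
    [Ax]  ⊢ p0, p0⊥
  [⊗]  ⊢ p0, p1, (p0⊥ ⊗ p1⊥)
    [Ax]  ⊢ p0, p0⊥
    [Ax]  ⊢ p1, p1⊥

Result: YES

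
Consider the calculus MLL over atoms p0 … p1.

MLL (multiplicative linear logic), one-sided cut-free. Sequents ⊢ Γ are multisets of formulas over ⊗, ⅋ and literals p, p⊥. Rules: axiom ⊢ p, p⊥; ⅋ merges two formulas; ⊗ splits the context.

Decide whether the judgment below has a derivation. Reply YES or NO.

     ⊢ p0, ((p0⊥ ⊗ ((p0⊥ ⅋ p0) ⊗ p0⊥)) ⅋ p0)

Derivation trace:
[⅋]  ⊢ p0, ((p0⊥ ⊗ ((p0⊥ ⅋ p0) ⊗ p0⊥)) ⅋ p0)
  [⊗]  ⊢ p0, p0, (p0⊥ ⊗ ((p0⊥ ⅋ p0) ⊗ p0⊥))
    [Ax]  ⊢ p0, p0⊥
    [⊗]  ⊢ p0, ((p0⊥ ⅋ p0) ⊗ p0⊥)
      [⅋]  ⊢ (p0⊥ ⅋ p0)
        [Ax]  ⊢ p0, p0⊥
      [Ax]  ⊢ p0, p0⊥

Result: YES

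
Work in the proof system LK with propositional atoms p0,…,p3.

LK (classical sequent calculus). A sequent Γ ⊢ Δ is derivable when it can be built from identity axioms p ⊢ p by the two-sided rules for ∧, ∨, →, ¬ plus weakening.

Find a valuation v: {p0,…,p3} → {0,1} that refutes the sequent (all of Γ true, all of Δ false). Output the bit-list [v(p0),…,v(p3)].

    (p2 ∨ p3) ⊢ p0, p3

Truth-table refutation:
  v=0000: Γ:[(p2 ∨ p3)=F] Δ:[p0=F, p3=F] refutes=False
  v=0001: Γ:[(p2 ∨ p3)=T] Δ:[p0=F, p3=T] refutes=False
  v=0010: Γ:[(p2 ∨ p3)=T] Δ:[p0=F, p3=F] refutes=True  ← countermodel

Result: [0, 0, 1, 0]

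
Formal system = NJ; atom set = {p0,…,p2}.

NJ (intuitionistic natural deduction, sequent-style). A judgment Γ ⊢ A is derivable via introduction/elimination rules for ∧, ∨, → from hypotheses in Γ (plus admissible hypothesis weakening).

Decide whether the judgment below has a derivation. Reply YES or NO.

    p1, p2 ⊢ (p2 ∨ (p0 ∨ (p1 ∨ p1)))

Proof tree:
[∨I₂] p1, p2 ⊢ (p2 ∨ (p0 ∨ (p1 ∨ p1)))
  [∨I₂] p1, p2 ⊢ (p0 ∨ (p1 ∨ p1))
    [Wk] p1, p2 ⊢ (p1 ∨ p1)
      [∨I₁] p1 ⊢ (p1 ∨ p1)
        [Ax] p1 ⊢ p1

Result: YES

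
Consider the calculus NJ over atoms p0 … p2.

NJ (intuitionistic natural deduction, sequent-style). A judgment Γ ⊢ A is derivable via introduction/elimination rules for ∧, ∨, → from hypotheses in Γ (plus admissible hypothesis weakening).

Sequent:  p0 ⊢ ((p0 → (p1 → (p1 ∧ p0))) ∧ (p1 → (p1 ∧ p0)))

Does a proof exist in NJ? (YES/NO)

Derivation (root first):
[∧I] p0 ⊢ ((p0 → (p1 → (p1 ∧ p0))) ∧ (p1 → (p1 ∧ p0)))
  [→I]  ⊢ (p0 → (p1 → (p1 ∧ p0)))
    [→I] p0 ⊢ (p1 → (p1 ∧ p0))
      [∧I] p1, p0 ⊢ (p1 ∧ p0)
        [Ax] p1 ⊢ p1
        [Ax] p0 ⊢ p0
  [→I] p0 ⊢ (p1 → (p1 ∧ p0))
    [∧I] p1, p0 ⊢ (p1 ∧ p0)
      [Ax] p1 ⊢ p1
      [Ax] p0 ⊢ p0

Result: YES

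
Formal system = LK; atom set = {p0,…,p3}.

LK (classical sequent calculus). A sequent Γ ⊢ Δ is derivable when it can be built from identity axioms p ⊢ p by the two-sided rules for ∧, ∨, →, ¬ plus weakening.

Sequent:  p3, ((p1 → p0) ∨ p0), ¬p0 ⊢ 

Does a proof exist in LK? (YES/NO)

Enumerate valuations to refute Γ ⊢ Δ:
  v=0000: Γ:[p3=F, ((p1 → p0) ∨ p0)=T, ¬p0=T] Δ:[] refutes=False
  v=0001: Γ:[p3=T, ((p1 → p0) ∨ p0)=T, ¬p0=T] Δ:[] refutes=True  ← countermodel

Result: NO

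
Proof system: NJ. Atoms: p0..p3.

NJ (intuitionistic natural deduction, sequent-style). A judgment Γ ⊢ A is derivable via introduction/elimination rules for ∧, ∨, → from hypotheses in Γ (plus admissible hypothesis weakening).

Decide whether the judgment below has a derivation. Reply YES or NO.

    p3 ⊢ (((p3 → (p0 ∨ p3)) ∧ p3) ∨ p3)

Proof tree:
[∨I₁] p3 ⊢ (((p3 → (p0 ∨ p3)) ∧ p3) ∨ p3)
  [∧I] p3 ⊢ ((p3 → (p0 ∨ p3)) ∧ p3)
    [→I]  ⊢ (p3 → (p0 ∨ p3))
      [∨I₂] p3 ⊢ (p0 ∨ p3)
        [Ax] p3 ⊢ p3
    [Ax] p3 ⊢ p3

Result: YES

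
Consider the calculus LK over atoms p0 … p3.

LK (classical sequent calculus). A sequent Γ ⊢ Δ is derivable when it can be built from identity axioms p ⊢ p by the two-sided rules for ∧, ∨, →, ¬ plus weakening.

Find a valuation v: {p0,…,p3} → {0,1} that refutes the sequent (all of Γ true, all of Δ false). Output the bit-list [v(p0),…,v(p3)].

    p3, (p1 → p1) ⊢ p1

Truth-table refutation:
  v=0000: Γ:[p3=F, (p1 → p1)=T] Δ:[p1=F] refutes=False
  v=0001: Γ:[p3=T, (p1 → p1)=T] Δ:[p1=F] refutes=True  ← countermodel

Result: [0, 0, 0, 1]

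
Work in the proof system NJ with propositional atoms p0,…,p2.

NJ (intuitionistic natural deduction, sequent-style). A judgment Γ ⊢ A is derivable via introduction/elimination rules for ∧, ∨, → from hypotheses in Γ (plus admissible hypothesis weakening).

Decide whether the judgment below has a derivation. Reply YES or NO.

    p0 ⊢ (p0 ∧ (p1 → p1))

Derivation (root first):
[∧I] p0 ⊢ (p0 ∧ (p1 → p1))
  [Wk] p0, p0 ⊢ p0
    [Ax] p0 ⊢ p0
  [→I]  ⊢ (p1 → p1)
    [Ax] p1 ⊢ p1

Result: YES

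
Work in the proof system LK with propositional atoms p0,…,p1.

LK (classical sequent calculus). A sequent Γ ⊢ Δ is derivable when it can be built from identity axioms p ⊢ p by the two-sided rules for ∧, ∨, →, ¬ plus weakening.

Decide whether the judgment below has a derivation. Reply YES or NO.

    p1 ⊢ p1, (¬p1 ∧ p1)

Proof tree:
[∧R] p1 ⊢ p1, (¬p1 ∧ p1)
  [¬R]  ⊢ p1, ¬p1
    [Ax] p1 ⊢ p1
  [Ax] p1 ⊢ p1

Result: YES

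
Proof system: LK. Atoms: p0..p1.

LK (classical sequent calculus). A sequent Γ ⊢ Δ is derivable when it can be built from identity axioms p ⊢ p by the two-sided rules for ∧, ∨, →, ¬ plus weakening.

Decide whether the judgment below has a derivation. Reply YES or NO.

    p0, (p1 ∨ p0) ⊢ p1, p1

Truth-table refutation:
  v=00: Γ:[p0=F, (p1 ∨ p0)=F] Δ:[p1=F, p1=F] refutes=False
  v=01: Γ:[p0=F, (p1 ∨ p0)=T] Δ:[p1=T, p1=T] refutes=False
  v=10: Γ:[p0=T, (p1 ∨ p0)=T] Δ:[p1=F, p1=F] refutes=True  ← countermodel

Result: NO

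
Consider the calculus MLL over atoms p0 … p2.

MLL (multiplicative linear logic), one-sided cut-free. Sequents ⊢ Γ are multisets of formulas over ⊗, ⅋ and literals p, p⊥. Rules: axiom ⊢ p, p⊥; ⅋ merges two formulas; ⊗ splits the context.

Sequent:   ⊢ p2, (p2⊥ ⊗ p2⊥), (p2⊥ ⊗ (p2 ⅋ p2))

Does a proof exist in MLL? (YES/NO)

Derivation trace:
[⊗]  ⊢ p2, (p2⊥ ⊗ p2⊥), (p2⊥ ⊗ (p2 ⅋ p2))
  [Ax]  ⊢ p2, p2⊥
  [⅋]  ⊢ (p2⊥ ⊗ p2⊥), (p2 ⅋ p2)
    [⊗]  ⊢ p2, p2, (p2⊥ ⊗ p2⊥)
      [Ax]  ⊢ p2, p2⊥
      [Ax]  ⊢ p2, p2⊥

Result: YES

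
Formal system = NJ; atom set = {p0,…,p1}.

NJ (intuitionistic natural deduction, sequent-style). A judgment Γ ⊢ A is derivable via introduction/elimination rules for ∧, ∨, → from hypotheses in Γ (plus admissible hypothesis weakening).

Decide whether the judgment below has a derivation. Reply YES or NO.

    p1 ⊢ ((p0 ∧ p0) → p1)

Derivation (root first):
[→I] p1 ⊢ ((p0 ∧ p0) → p1)
  [Wk] p1, (p0 ∧ p0) ⊢ p1
    [Ax] p1 ⊢ p1

Result: YES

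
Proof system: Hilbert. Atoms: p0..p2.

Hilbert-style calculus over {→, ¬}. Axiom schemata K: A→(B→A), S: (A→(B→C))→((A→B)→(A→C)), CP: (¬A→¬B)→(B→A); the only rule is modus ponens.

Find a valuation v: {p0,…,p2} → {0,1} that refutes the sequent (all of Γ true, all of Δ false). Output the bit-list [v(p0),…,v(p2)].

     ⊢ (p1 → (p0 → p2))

Truth-table refutation:
  v=000: Γ:[] Δ:[(p1 → (p0 → p2))=T] refutes=False
  v=001: Γ:[] Δ:[(p1 → (p0 → p2))=T] refutes=False
  v=010: Γ:[] Δ:[(p1 → (p0 → p2))=T] refutes=False
  v=011: Γ:[] Δ:[(p1 → (p0 → p2))=T] refutes=False
  v=100: Γ:[] Δ:[(p1 → (p0 → p2))=T] refutes=False
  v=101: Γ:[] Δ:[(p1 → (p0 → p2))=T] refutes=False
  v=110: Γ:[] Δ:[(p1 → (p0 → p2))=F] refutes=True  ← countermodel

Result: [1, 1, 0]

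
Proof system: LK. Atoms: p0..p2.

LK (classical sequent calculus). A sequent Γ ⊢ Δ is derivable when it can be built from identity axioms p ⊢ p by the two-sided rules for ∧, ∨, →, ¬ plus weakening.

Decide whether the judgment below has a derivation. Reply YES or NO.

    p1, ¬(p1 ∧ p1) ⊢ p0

Derivation (root first):
[WR] p1, ¬(p1 ∧ p1) ⊢ p0
  [¬L] p1, ¬(p1 ∧ p1) ⊢ 
    [∧R] p1 ⊢ (p1 ∧ p1)
      [Ax] p1 ⊢ p1
      [Ax] p1 ⊢ p1

Result: YES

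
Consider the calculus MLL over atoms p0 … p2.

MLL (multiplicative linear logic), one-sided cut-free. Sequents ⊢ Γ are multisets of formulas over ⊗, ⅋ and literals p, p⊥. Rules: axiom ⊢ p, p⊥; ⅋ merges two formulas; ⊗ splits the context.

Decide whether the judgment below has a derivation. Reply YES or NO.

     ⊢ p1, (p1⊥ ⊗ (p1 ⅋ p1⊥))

Derivation (root first):
[⊗]  ⊢ p1, (p1⊥ ⊗ (p1 ⅋ p1⊥))
  [Ax]  ⊢ p1, p1⊥
  [⅋]  ⊢ (p1 ⅋ p1⊥)
    [Ax]  ⊢ p1, p1⊥

Result: YES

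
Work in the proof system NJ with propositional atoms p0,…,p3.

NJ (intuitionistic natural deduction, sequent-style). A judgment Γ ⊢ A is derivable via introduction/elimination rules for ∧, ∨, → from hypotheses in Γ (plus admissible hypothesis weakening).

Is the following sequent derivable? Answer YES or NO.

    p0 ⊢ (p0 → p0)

Derivation trace:
[→I] p0 ⊢ (p0 → p0)
  [Wk] p0, p0 ⊢ p0
    [Ax] p0 ⊢ p0

Result: YES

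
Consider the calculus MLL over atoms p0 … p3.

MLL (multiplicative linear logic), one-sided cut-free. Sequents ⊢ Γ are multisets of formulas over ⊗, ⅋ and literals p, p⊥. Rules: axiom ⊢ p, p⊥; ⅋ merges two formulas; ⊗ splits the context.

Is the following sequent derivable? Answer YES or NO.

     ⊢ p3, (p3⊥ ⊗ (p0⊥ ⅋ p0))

Proof tree:
[⊗]  ⊢ p3, (p3⊥ ⊗ (p0⊥ ⅋ p0))
  [Ax]  ⊢ p3, p3⊥
  [⅋]  ⊢ (p0⊥ ⅋ p0)
    [Ax]  ⊢ p0, p0⊥

Result: YES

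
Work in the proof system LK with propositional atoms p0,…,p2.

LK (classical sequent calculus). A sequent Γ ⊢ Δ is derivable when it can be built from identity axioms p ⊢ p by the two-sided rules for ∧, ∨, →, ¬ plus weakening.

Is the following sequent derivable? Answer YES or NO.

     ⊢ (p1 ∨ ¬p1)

Derivation (root first):
[∨R]  ⊢ (p1 ∨ ¬p1)
  [¬R]  ⊢ p1, ¬p1
    [Ax] p1 ⊢ p1

Result: YES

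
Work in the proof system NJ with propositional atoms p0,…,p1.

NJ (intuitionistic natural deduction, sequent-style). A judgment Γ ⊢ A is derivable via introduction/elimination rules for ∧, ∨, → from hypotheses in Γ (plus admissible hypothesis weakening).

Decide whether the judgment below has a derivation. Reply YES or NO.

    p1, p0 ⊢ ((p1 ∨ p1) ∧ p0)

Proof tree:
[∧I] p1, p0 ⊢ ((p1 ∨ p1) ∧ p0)
  [∨I₂] p1 ⊢ (p1 ∨ p1)
    [Ax] p1 ⊢ p1
  [Ax] p0 ⊢ p0

Result: YES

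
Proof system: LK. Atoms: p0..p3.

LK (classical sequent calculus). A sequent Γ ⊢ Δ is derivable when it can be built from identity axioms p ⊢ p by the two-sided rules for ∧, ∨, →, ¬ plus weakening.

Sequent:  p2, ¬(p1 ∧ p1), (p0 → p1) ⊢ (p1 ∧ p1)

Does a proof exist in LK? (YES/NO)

Search for a countermodel by truth-table:
  v=0000: Γ:[p2=F, ¬(p1 ∧ p1)=T, (p0 → p1)=T] Δ:[(p1 ∧ p1)=F] refutes=False
  v=0001: Γ:[p2=F, ¬(p1 ∧ p1)=T, (p0 → p1)=T] Δ:[(p1 ∧ p1)=F] refutes=False
  v=0010: Γ:[p2=T, ¬(p1 ∧ p1)=T, (p0 → p1)=T] Δ:[(p1 ∧ p1)=F] refutes=True  ← countermodel

Result: NO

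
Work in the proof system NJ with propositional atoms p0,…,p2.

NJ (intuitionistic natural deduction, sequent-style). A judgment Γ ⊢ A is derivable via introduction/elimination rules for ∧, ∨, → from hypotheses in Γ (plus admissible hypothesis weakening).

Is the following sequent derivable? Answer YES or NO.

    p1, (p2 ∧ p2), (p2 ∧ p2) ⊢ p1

Proof tree:
[Wk] p1, (p2 ∧ p2), (p2 ∧ p2) ⊢ p1
  [Wk] p1, (p2 ∧ p2) ⊢ p1
    [Ax] p1 ⊢ p1

Result: YES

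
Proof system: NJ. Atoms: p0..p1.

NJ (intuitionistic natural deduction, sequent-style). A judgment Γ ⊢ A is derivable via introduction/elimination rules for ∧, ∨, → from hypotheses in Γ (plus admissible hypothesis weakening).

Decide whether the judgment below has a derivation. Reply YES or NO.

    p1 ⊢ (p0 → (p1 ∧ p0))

Derivation trace:
[→I] p1 ⊢ (p0 → (p1 ∧ p0))
  [∧I] p1, p0 ⊢ (p1 ∧ p0)
    [Ax] p1 ⊢ p1
    [Ax] p0 ⊢ p0

Result: YES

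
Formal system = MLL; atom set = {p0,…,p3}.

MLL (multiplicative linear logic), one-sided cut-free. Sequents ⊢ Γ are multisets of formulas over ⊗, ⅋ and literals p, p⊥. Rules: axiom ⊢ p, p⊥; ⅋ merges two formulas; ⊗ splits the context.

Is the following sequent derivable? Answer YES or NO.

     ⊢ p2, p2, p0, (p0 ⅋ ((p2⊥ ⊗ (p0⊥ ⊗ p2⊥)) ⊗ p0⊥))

Derivation (root first):
[⅋]  ⊢ p2, p2, p0, (p0 ⅋ ((p2⊥ ⊗ (p0⊥ ⊗ p2⊥)) ⊗ p0⊥))
  [⊗]  ⊢ p2, p0, p2, p0, ((p2⊥ ⊗ (p0⊥ ⊗ p2⊥)) ⊗ p0⊥)
    [⊗]  ⊢ p2, p0, p2, (p2⊥ ⊗ (p0⊥ ⊗ p2⊥))
      [Ax]  ⊢ p2, p2⊥
      [⊗]  ⊢ p0, p2, (p0⊥ ⊗ p2⊥)
        [Ax]  ⊢ p0, p0⊥
        [Ax]  ⊢ p2, p2⊥
    [Ax]  ⊢ p0, p0⊥

Result: YES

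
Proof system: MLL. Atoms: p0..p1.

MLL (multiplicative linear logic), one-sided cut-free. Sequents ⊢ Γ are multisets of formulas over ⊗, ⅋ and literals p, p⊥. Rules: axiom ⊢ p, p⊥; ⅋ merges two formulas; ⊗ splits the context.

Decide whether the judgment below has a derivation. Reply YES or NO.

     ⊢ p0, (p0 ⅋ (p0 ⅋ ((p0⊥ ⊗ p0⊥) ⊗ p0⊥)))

Proof tree:
[⅋]  ⊢ p0, (p0 ⅋ (p0 ⅋ ((p0⊥ ⊗ p0⊥) ⊗ p0⊥)))
  [⅋]  ⊢ p0, p0, (p0 ⅋ ((p0⊥ ⊗ p0⊥) ⊗ p0⊥))
    [⊗]  ⊢ p0, p0, p0, ((p0⊥ ⊗ p0⊥) ⊗ p0⊥)
      [⊗]  ⊢ p0, p0, (p0⊥ ⊗ p0⊥)
        [Ax]  ⊢ p0, p0⊥
        [Ax]  ⊢ p0, p0⊥
      [Ax]  ⊢ p0, p0⊥

Result: YES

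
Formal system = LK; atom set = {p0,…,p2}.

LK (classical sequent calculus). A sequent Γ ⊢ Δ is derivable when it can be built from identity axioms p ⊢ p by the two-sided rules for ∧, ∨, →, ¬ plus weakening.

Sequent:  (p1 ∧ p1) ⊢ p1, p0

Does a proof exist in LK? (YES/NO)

Derivation trace:
[WR] (p1 ∧ p1) ⊢ p1, p0
  [∧L] (p1 ∧ p1) ⊢ p1
    [WL] p1, p1 ⊢ p1
      [Ax] p1 ⊢ p1

Result: YES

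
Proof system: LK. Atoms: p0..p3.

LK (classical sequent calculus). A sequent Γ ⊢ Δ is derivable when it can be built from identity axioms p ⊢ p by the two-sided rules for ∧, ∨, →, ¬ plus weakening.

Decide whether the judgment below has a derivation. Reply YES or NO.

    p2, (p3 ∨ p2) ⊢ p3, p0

Truth-table refutation:
  v=0000: Γ:[p2=F, (p3 ∨ p2)=F] Δ:[p3=F, p0=F] refutes=False
  v=0001: Γ:[p2=F, (p3 ∨ p2)=T] Δ:[p3=T, p0=F] refutes=False
  v=0010: Γ:[p2=T, (p3 ∨ p2)=T] Δ:[p3=F, p0=F] refutes=True  ← countermodel

Result: NO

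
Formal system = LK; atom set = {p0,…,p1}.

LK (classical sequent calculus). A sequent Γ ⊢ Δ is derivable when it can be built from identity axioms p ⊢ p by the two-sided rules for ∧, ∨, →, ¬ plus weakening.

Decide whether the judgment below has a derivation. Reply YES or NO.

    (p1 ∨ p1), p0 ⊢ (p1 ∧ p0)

Derivation trace:
[∧R] (p1 ∨ p1), p0 ⊢ (p1 ∧ p0)
  [∨L] (p1 ∨ p1) ⊢ p1
    [Ax] p1 ⊢ p1
    [Ax] p1 ⊢ p1
  [Ax] p0 ⊢ p0

Result: YES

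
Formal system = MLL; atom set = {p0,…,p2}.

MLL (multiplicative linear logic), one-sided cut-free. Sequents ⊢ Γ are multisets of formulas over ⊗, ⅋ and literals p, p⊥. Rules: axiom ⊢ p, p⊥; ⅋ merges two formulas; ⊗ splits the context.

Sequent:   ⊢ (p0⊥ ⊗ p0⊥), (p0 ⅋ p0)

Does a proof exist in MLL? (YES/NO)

Proof tree:
[⅋]  ⊢ (p0⊥ ⊗ p0⊥), (p0 ⅋ p0)
  [⊗]  ⊢ p0, p0, (p0⊥ ⊗ p0⊥)
    [Ax]  ⊢ p0, p0⊥
    [Ax]  ⊢ p0, p0⊥

Result: YES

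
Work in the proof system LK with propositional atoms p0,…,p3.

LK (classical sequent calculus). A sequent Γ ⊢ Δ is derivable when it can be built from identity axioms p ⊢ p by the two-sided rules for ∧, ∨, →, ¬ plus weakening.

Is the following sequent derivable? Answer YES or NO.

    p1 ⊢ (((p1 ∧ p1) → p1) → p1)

Derivation trace:
[→R] p1 ⊢ (((p1 ∧ p1) → p1) → p1)
  [→L] p1, ((p1 ∧ p1) → p1) ⊢ p1
    [∧R] p1 ⊢ (p1 ∧ p1)
      [WL] p1, p1 ⊢ p1
        [Ax] p1 ⊢ p1
      [WL] p1, p1 ⊢ p1
        [Ax] p1 ⊢ p1
    [Ax] p1 ⊢ p1

Result: YES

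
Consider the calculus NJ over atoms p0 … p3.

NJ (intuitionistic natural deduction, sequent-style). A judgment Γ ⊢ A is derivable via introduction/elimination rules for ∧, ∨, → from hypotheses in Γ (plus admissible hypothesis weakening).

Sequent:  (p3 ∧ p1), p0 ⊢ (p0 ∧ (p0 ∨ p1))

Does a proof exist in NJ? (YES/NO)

Derivation trace:
[∧I] (p3 ∧ p1), p0 ⊢ (p0 ∧ (p0 ∨ p1))
  [Ax] p0 ⊢ p0
  [∨I₁] p0, (p3 ∧ p1) ⊢ (p0 ∨ p1)
    [Wk] p0, (p3 ∧ p1) ⊢ p0
      [Ax] p0 ⊢ p0

Result: YES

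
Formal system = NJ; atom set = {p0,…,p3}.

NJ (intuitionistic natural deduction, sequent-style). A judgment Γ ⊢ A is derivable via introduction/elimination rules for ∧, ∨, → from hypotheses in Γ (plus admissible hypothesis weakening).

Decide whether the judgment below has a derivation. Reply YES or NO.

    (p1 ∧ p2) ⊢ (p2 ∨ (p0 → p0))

Proof tree:
[∨I₂] (p1 ∧ p2) ⊢ (p2 ∨ (p0 → p0))
  [→I] (p1 ∧ p2) ⊢ (p0 → p0)
    [Wk] p0, (p1 ∧ p2) ⊢ p0
      [Ax] p0 ⊢ p0

Result: YES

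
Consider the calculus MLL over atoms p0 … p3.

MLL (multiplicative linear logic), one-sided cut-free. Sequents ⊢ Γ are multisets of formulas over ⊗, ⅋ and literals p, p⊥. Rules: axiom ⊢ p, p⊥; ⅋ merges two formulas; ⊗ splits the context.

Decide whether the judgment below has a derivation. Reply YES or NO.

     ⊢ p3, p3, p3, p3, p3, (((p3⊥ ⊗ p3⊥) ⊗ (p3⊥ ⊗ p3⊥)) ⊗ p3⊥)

Proof tree:
[⊗]  ⊢ p3, p3, p3, p3, p3, (((p3⊥ ⊗ p3⊥) ⊗ (p3⊥ ⊗ p3⊥)) ⊗ p3⊥)
  [⊗]  ⊢ p3, p3, p3, p3, ((p3⊥ ⊗ p3⊥) ⊗ (p3⊥ ⊗ p3⊥))
    [⊗]  ⊢ p3, p3, (p3⊥ ⊗ p3⊥)
      [Ax]  ⊢ p3, p3⊥
      [Ax]  ⊢ p3, p3⊥
    [⊗]  ⊢ p3, p3, (p3⊥ ⊗ p3⊥)
      [Ax]  ⊢ p3, p3⊥
      [Ax]  ⊢ p3, p3⊥
  [Ax]  ⊢ p3, p3⊥

Result: YES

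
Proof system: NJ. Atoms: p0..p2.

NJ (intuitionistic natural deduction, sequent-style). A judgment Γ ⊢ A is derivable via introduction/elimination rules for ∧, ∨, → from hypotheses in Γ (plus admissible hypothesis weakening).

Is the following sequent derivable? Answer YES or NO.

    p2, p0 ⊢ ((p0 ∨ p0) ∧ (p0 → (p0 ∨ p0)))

Proof tree:
[∧I] p2, p0 ⊢ ((p0 ∨ p0) ∧ (p0 → (p0 ∨ p0)))
  [∨I₂] p0 ⊢ (p0 ∨ p0)
    [Ax] p0 ⊢ p0
  [Wk] p2 ⊢ (p0 → (p0 ∨ p0))
    [→I]  ⊢ (p0 → (p0 ∨ p0))
      [∨I₂] p0 ⊢ (p0 ∨ p0)
        [Ax] p0 ⊢ p0

Result: YES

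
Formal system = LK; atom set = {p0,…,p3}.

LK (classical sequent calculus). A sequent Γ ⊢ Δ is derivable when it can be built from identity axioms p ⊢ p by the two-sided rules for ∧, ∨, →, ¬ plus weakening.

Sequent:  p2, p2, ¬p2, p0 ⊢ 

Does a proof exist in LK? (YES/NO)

Proof tree:
[WL] p2, p2, ¬p2, p0 ⊢ 
  [¬L] p2, p2, ¬p2 ⊢ 
    [WL] p2, p2 ⊢ p2
      [Ax] p2 ⊢ p2

Result: YES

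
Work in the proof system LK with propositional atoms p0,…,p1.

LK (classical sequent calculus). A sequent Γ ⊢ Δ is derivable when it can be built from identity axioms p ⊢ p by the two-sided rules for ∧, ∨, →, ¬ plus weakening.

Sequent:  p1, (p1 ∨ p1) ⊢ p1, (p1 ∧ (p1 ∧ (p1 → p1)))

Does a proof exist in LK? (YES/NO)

Derivation trace:
[∧R] p1, (p1 ∨ p1) ⊢ p1, (p1 ∧ (p1 ∧ (p1 → p1)))
  [WR] p1 ⊢ p1, p1
    [Ax] p1 ⊢ p1
  [∨L] (p1 ∨ p1) ⊢ p1, (p1 ∧ (p1 → p1))
    [∧R] p1 ⊢ (p1 ∧ (p1 → p1))
      [Ax] p1 ⊢ p1
      [→R]  ⊢ (p1 → p1)
        [Ax] p1 ⊢ p1
    [Ax] p1 ⊢ p1

Result: YES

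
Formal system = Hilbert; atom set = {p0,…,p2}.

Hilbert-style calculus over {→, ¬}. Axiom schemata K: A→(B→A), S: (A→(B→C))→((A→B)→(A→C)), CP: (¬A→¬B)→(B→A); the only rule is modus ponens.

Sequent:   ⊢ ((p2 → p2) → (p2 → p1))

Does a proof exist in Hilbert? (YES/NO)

Truth-table refutation:
  v=000: Γ:[] Δ:[((p2 → p2) → (p2 → p1))=T] refutes=False
  v=001: Γ:[] Δ:[((p2 → p2) → (p2 → p1))=F] refutes=True  ← countermodel

Result: NO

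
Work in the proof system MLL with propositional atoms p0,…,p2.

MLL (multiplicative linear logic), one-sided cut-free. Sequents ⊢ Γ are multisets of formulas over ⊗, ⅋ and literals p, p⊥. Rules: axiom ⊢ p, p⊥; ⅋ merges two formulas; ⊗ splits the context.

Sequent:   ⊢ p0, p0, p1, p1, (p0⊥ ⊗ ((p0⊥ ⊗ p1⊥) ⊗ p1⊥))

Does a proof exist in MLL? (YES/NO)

Derivation trace:
[⊗]  ⊢ p0, p0, p1, p1, (p0⊥ ⊗ ((p0⊥ ⊗ p1⊥) ⊗ p1⊥))
  [Ax]  ⊢ p0, p0⊥
  [⊗]  ⊢ p0, p1, p1, ((p0⊥ ⊗ p1⊥) ⊗ p1⊥)
    [⊗]  ⊢ p0, p1, (p0⊥ ⊗ p1⊥)
      [Ax]  ⊢ p0, p0⊥
      [Ax]  ⊢ p1, p1⊥
    [Ax]  ⊢ p1, p1⊥

Result: YES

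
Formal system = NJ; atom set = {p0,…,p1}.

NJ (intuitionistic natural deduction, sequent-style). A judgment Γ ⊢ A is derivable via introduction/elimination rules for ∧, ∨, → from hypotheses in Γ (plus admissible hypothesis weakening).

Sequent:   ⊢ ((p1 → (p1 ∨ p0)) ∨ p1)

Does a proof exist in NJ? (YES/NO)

Proof tree:
[∨I₁]  ⊢ ((p1 → (p1 ∨ p0)) ∨ p1)
  [→I]  ⊢ (p1 → (p1 ∨ p0))
    [∨I₁] p1 ⊢ (p1 ∨ p0)
      [Ax] p1 ⊢ p1

Result: YES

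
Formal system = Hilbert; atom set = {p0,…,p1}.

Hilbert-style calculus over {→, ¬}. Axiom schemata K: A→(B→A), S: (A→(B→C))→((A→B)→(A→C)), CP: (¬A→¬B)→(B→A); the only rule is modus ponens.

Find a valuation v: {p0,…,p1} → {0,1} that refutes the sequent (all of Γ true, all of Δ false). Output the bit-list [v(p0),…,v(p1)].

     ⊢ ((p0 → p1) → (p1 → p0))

Enumerate valuations to refute Γ ⊢ Δ:
  v=00: Γ:[] Δ:[((p0 → p1) → (p1 → p0))=T] refutes=False
  v=01: Γ:[] Δ:[((p0 → p1) → (p1 → p0))=F] refutes=True  ← countermodel

Result: [0, 1]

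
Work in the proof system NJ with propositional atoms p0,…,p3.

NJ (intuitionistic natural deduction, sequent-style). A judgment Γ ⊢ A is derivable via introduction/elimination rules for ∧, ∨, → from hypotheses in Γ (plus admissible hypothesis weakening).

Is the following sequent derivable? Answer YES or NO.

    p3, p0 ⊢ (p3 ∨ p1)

Proof tree:
[Wk] p3, p0 ⊢ (p3 ∨ p1)
  [∨I₁] p3 ⊢ (p3 ∨ p1)
    [Ax] p3 ⊢ p3

Result: YES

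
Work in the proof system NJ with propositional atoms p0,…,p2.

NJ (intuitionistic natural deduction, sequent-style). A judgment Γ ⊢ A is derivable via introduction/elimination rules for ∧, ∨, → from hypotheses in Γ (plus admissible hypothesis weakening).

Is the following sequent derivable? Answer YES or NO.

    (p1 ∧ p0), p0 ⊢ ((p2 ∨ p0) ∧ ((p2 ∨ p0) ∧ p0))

Proof tree:
[∧I] (p1 ∧ p0), p0 ⊢ ((p2 ∨ p0) ∧ ((p2 ∨ p0) ∧ p0))
  [Wk] p0, (p1 ∧ p0) ⊢ (p2 ∨ p0)
    [∨I₂] p0 ⊢ (p2 ∨ p0)
      [Ax] p0 ⊢ p0
  [∧I] p0 ⊢ ((p2 ∨ p0) ∧ p0)
    [∨I₂] p0 ⊢ (p2 ∨ p0)
      [Ax] p0 ⊢ p0
    [Ax] p0 ⊢ p0

Result: YES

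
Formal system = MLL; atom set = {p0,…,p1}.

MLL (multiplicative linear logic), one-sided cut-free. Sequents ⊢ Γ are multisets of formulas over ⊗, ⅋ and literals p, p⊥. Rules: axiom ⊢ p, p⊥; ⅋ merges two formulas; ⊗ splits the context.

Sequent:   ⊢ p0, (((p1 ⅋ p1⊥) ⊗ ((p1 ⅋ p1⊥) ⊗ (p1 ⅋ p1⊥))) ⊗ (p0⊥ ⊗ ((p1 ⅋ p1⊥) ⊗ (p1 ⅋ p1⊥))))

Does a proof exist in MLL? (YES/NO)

Derivation trace:
[⊗]  ⊢ p0, (((p1 ⅋ p1⊥) ⊗ ((p1 ⅋ p1⊥) ⊗ (p1 ⅋ p1⊥))) ⊗ (p0⊥ ⊗ ((p1 ⅋ p1⊥) ⊗ (p1 ⅋ p1⊥))))
  [⊗]  ⊢ ((p1 ⅋ p1⊥) ⊗ ((p1 ⅋ p1⊥) ⊗ (p1 ⅋ p1⊥)))
    [⅋]  ⊢ (p1 ⅋ p1⊥)
      [Ax]  ⊢ p1, p1⊥
    [⊗]  ⊢ ((p1 ⅋ p1⊥) ⊗ (p1 ⅋ p1⊥))
      [⅋]  ⊢ (p1 ⅋ p1⊥)
        [Ax]  ⊢ p1, p1⊥
      [⅋]  ⊢ (p1 ⅋ p1⊥)
        [Ax]  ⊢ p1, p1⊥
  [⊗]  ⊢ p0, (p0⊥ ⊗ ((p1 ⅋ p1⊥) ⊗ (p1 ⅋ p1⊥)))
    [Ax]  ⊢ p0, p0⊥
    [⊗]  ⊢ ((p1 ⅋ p1⊥) ⊗ (p1 ⅋ p1⊥))
      [⅋]  ⊢ (p1 ⅋ p1⊥)
        [Ax]  ⊢ p1, p1⊥
      [⅋]  ⊢ (p1 ⅋ p1⊥)
        [Ax]  ⊢ p1, p1⊥

Result: YES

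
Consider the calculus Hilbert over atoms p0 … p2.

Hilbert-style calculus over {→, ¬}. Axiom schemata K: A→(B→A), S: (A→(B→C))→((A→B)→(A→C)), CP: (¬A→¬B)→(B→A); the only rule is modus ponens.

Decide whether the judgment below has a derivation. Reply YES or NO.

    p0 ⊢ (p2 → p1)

Search for a countermodel by truth-table:
  v=000: Γ:[p0=F] Δ:[(p2 → p1)=T] refutes=False
  v=001: Γ:[p0=F] Δ:[(p2 → p1)=F] refutes=False
  v=010: Γ:[p0=F] Δ:[(p2 → p1)=T] refutes=False
  v=011: Γ:[p0=F] Δ:[(p2 → p1)=T] refutes=False
  v=100: Γ:[p0=T] Δ:[(p2 → p1)=T] refutes=False
  v=101: Γ:[p0=T] Δ:[(p2 → p1)=F] refutes=True  ← countermodel

Result: NO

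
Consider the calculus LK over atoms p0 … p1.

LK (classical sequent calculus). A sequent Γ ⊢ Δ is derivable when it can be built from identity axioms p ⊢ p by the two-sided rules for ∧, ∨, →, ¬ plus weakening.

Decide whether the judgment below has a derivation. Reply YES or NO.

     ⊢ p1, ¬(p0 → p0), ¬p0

Search for a countermodel by truth-table:
  v=00: Γ:[] Δ:[p1=F, ¬(p0 → p0)=F, ¬p0=T] refutes=False
  v=01: Γ:[] Δ:[p1=T, ¬(p0 → p0)=F, ¬p0=T] refutes=False
  v=10: Γ:[] Δ:[p1=F, ¬(p0 → p0)=F, ¬p0=F] refutes=True  ← countermodel

Result: NO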